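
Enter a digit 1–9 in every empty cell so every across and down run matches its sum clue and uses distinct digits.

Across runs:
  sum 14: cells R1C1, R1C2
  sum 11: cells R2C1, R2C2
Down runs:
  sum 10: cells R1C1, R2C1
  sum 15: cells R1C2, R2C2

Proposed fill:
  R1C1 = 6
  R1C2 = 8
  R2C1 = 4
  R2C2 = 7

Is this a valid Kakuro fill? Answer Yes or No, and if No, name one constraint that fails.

Yes

Across: 6+8=14; 4+7=11. Down: 6+4=10; 8+7=15. No digit repeats within any run.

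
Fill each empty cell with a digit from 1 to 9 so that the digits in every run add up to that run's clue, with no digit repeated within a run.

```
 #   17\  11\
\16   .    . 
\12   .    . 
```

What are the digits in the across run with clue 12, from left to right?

8 4

16 in 2 cells must be {7,9}; 17 in 2 cells must be {8,9}.
The 16 across and the 17 down share only 9, so R1C1 = 9.
R1C2 = 16 − 9 = 7 completes the 16 across.
R2C1 = 17 − 9 = 8 completes the 17 down.
R2C2 = 12 − 8 = 4 completes the 12 across.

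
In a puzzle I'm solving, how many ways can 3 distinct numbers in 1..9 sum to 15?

3 distinct digits from 1–9 sum between 6 and 24.

8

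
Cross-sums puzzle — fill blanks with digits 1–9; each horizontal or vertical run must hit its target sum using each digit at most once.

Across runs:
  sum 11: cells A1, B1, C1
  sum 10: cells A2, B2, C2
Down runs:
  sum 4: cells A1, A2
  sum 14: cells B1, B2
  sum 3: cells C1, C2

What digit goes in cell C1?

2

4 in 2 cells must be {1,3}; 3 in 2 cells must be {1,2}.
Nothing is forced directly, so branch on B2, whose candidates are 5 or 6. If B2 = 5: then B1 would have to be in {1,2,3,4,5,6,7,8} for the 11 across but in {9} for the 14 down — contradiction. So B2 = 6.
B1 = 14 − 6 = 8 completes the 14 down.
Given what's placed, C2 must be 1 to fit the 10 across and 3 down.
A1 = 1: the only remaining digit allowed by both the 11 across and the 4 down.
C1 = 11 − 9 = 2 completes the 11 across.
A2 = 10 − 7 = 3 completes the 10 across.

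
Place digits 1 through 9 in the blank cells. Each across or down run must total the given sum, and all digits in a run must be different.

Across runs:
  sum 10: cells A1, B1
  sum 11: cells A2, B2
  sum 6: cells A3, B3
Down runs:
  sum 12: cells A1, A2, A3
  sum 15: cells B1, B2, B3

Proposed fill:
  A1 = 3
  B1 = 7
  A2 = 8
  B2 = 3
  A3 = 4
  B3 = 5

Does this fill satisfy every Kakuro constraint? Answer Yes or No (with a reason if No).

No — the across run A3–B3 sums to 9, not 6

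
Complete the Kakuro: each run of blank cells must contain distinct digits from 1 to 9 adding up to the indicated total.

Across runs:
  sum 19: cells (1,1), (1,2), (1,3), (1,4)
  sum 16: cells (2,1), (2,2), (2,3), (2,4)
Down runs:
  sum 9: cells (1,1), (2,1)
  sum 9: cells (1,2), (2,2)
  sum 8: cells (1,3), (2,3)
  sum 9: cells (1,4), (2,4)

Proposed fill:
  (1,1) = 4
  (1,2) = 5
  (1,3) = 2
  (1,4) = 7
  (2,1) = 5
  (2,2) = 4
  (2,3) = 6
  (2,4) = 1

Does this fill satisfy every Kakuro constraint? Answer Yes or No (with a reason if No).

No — the down run (1,4)–(2,4) sums to 8, not 9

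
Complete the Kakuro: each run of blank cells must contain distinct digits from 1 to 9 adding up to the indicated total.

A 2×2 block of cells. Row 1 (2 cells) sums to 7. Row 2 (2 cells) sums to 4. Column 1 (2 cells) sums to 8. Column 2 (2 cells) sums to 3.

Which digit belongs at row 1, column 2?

4 in 2 cells must be {1,3}; 3 in 2 cells must be {1,2}.
The 4 across and the 3 down share only 1, so (2,2) = 1.
(1,2) = 3 − 1 = 2 completes the 3 down.
(2,1) = 4 − 1 = 3 completes the 4 across.
(1,1) = 7 − 2 = 5 completes the 7 across.

2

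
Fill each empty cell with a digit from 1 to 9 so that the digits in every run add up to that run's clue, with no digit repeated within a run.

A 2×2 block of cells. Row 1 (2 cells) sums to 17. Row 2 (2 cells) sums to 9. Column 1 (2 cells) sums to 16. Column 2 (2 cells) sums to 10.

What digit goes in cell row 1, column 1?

17 in 2 cells must be {8,9}; 16 in 2 cells must be {7,9}.
The 17 across and the 16 down share only 9, so (1,1) = 9.
(1,2) = 17 − 9 = 8 completes the 17 across.
(2,1) = 16 − 9 = 7 completes the 16 down.
(2,2) = 9 − 7 = 2 completes the 9 across.

9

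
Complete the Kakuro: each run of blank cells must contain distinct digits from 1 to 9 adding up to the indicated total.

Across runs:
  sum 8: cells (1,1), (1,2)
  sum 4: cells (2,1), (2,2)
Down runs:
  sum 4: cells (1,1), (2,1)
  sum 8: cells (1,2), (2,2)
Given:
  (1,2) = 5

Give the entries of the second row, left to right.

1 3

4 in 2 cells must be {1,3}.
(1,1) = 8 − 5 = 3 completes the 8 across.
(2,1) = 4 − 3 = 1 completes the 4 down.
(2,2) = 4 − 1 = 3 completes the 4 across.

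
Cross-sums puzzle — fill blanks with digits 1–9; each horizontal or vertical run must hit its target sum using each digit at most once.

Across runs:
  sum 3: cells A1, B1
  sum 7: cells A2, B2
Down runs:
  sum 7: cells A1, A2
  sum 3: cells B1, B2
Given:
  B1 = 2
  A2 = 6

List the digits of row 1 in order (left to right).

3 in 2 cells must be {1,2}.
A1 = 3 − 2 = 1 completes the 3 across.
B2 = 7 − 6 = 1 completes the 7 across.

1 2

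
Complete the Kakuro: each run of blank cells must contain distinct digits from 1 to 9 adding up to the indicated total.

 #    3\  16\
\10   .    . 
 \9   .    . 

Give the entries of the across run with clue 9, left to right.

2, 7

3 in 2 cells must be {1,2}; 16 in 2 cells must be {7,9}.
The 9 across and the 16 down share only 7, so R2C2 = 7.
R1C2 = 16 − 7 = 9 completes the 16 down.
R2C1 = 9 − 7 = 2 completes the 9 across.
R1C1 = 10 − 9 = 1 completes the 10 across.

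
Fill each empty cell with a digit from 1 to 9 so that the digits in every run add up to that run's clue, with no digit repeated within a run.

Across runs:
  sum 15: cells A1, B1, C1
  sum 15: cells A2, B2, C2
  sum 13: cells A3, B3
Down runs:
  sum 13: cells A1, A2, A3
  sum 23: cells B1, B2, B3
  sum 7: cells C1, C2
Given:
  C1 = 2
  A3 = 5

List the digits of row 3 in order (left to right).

5, 8

23 in 3 cells must be {6,8,9}.
C2 = 7 − 2 = 5 completes the 7 down.
B3 = 13 − 5 = 8 completes the 13 across.
Nothing is forced directly, so branch on A1, whose candidates are 6 or 7. If A1 = 6: then B1 would have to be in {7} for the 15 across but in {6,9} for the 23 down — contradiction. So A1 = 7.
B1 = 15 − 9 = 6 completes the 15 across.
A2 = 13 − 12 = 1 completes the 13 down.
B2 = 15 − 6 = 9 completes the 15 across.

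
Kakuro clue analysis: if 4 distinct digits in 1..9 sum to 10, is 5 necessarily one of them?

The only way to make 10 from 4 distinct digits is {1,2,3,4}, which does not contain 5.

No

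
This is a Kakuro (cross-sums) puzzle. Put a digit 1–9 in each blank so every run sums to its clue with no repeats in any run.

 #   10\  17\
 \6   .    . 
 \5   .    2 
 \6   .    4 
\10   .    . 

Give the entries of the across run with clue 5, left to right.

3, 2

10 in 4 cells must be {1,2,3,4}.
R1C2 = 5: the only remaining digit allowed by both the 6 across and the 17 down.
R2C1 = 5 − 2 = 3 completes the 5 across.
R3C1 = 6 − 4 = 2 completes the 6 across.
R4C2 = 17 − 11 = 6 completes the 17 down.
R1C1 = 6 − 5 = 1 completes the 6 across.
R4C1 = 10 − 6 = 4 completes the 10 across.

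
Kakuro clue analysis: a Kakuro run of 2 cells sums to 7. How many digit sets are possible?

3

2 distinct digits from 1–9 sum between 3 and 17.
Enumerating: {1,6}, {2,5}, {3,4}.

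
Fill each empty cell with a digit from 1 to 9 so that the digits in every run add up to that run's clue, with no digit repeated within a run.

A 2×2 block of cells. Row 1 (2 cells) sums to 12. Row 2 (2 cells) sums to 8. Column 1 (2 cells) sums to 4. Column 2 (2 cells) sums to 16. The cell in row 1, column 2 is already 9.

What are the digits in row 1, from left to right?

4 in 2 cells must be {1,3}; 16 in 2 cells must be {7,9}.
(1,1) = 12 − 9 = 3 completes the 12 across.
(2,1) = 4 − 3 = 1 completes the 4 down.
(2,2) = 8 − 1 = 7 completes the 8 across.

3 9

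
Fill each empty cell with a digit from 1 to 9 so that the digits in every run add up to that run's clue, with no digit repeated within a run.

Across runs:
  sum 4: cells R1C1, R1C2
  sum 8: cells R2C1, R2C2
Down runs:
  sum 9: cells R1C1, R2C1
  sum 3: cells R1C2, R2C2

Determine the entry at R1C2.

4 in 2 cells must be {1,3}; 3 in 2 cells must be {1,2}.
The 4 across and the 3 down share only 1, so R1C2 = 1.
R2C2 = 3 − 1 = 2 completes the 3 down.
R1C1 = 4 − 1 = 3 completes the 4 across.
R2C1 = 8 − 2 = 6 completes the 8 across.

1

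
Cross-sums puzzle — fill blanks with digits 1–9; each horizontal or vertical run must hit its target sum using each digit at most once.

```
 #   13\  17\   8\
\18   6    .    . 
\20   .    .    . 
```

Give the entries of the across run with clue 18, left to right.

6 9 3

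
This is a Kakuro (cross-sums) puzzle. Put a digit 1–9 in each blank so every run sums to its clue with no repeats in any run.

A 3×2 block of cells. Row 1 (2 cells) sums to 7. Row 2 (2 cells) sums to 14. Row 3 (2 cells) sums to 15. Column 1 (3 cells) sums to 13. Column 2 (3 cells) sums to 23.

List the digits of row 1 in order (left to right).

1 6

23 in 3 cells must be {6,8,9}.
The 7 across and the 23 down share only 6, so (1,2) = 6.
(1,1) = 7 − 6 = 1 completes the 7 across.
Nothing is forced directly, so branch on (2,2), whose candidates are 8 or 9. If (2,2) = 8: then (2,1) would have to be in {6} for the 14 across but in {3,4,5,7,8,9} for the 13 down — contradiction. So (2,2) = 9.
(2,1) = 14 − 9 = 5 completes the 14 across.
(3,1) = 13 − 6 = 7 completes the 13 down.
(3,2) = 15 − 7 = 8 completes the 15 across.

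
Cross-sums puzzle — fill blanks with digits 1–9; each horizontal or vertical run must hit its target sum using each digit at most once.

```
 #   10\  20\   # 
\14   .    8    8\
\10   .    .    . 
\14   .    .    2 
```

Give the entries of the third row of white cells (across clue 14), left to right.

3 9 2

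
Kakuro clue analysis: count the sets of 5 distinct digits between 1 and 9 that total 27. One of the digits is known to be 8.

7

5 distinct digits from 1–9 sum between 15 and 35.
Keeping only sets containing 8.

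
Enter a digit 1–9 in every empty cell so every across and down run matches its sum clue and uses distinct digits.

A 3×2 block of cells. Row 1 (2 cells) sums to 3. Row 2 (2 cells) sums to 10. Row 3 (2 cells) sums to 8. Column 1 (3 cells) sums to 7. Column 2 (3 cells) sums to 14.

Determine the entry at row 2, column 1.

4

3 in 2 cells must be {1,2}; 7 in 3 cells must be {1,2,4}.
Nothing is forced directly, so branch on (1,1), whose candidates are 1 or 2. If (1,1) = 1: that forces (1,2) = 2, (3,1) = 2, after which (3,2) would have to be in {6} for the 8 across but in {3,4,5,7,8,9} for the 14 down — contradiction. So (1,1) = 2.
(1,2) = 3 − 2 = 1 completes the 3 across.
Given what's placed, (3,1) must be 1 to fit the 8 across and 7 down.
(3,2) = 8 − 1 = 7 completes the 8 across.
(2,1) = 7 − 3 = 4 completes the 7 down.
(2,2) = 10 − 4 = 6 completes the 10 across.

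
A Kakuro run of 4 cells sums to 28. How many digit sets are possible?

4 distinct digits from 1–9 sum between 10 and 30.
Enumerating: {4,7,8,9}, {5,6,8,9}.

2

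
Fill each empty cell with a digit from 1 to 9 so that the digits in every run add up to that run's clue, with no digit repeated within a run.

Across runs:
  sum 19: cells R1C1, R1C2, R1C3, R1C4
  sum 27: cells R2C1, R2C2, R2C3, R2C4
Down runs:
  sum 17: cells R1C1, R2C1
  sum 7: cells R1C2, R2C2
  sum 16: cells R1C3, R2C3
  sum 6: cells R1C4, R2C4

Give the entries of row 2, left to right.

17 in 2 cells must be {8,9}; 16 in 2 cells must be {7,9}.
Nothing is forced directly, so branch on R1C3, whose candidates are 7 or 9. If R1C3 = 9: then R1C1 would have to be in {1,2,3,4,5,6,7} for the 19 across but in {8,9} for the 17 down — contradiction. So R1C3 = 7.
R2C3 = 16 − 7 = 9 completes the 16 down.
Given what's placed, R2C1 must be 8 to fit the 27 across and 17 down.
R2C4 = 4: the only remaining digit allowed by both the 27 across and the 6 down.
R1C1 = 17 − 8 = 9 completes the 17 down.
R1C4 = 6 − 4 = 2 completes the 6 down.
R2C2 = 27 − 21 = 6 completes the 27 across.

8, 6, 9, 4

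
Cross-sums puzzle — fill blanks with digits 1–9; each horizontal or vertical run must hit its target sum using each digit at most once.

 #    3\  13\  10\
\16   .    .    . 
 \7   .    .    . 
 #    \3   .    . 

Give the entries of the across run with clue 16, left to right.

7 in 3 cells must be {1,2,4}; 3 in 2 cells must be {1,2}.
Nothing is forced directly, so branch on R3C3, whose candidates are 1 or 2. If R3C3 = 1: that forces R3C2 = 2, R2C2 = 4, R2C3 = 2, R1C2 = 7, after which R1C3 would have to be in {1,3,4,5,6,8} for the 16 across but in {7} for the 10 down — contradiction. So R3C3 = 2.
Given what's placed, R2C3 must be 1 to fit the 7 across and 10 down.
R3C2 = 3 − 2 = 1 completes the 3 across.
R1C3 = 10 − 3 = 7 completes the 10 down.
R2C1 = 2: the only remaining digit allowed by both the 7 across and the 3 down.
R2C2 = 7 − 3 = 4 completes the 7 across.
R1C1 = 3 − 2 = 1 completes the 3 down.
R1C2 = 16 − 8 = 8 completes the 16 across.

1 8 7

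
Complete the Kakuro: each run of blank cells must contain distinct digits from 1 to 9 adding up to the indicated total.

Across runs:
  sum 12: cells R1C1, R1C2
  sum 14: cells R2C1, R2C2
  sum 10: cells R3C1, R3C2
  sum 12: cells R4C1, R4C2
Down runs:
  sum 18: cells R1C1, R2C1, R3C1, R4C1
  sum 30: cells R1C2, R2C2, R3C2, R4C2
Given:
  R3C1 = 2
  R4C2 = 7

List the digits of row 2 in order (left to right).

8 6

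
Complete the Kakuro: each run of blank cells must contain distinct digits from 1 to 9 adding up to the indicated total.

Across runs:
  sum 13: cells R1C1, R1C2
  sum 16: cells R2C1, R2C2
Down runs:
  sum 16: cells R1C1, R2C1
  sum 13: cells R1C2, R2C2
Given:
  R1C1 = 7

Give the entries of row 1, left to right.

7, 6

16 in 2 cells must be {7,9}.
R1C2 = 13 − 7 = 6 completes the 13 across.
R2C1 = 16 − 7 = 9 completes the 16 down.
R2C2 = 16 − 9 = 7 completes the 16 across.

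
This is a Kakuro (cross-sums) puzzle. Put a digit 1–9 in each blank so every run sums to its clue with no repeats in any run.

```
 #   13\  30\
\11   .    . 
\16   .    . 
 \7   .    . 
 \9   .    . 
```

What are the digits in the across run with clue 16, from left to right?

16 in 2 cells must be {7,9}; 30 in 4 cells must be {6,7,8,9}.
Only 7 fits R2C1 under both its across sum 16 and down sum 13.
R2C2 = 16 − 7 = 9 completes the 16 across.

7, 9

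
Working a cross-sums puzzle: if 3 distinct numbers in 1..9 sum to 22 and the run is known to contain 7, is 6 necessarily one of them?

Yes

The only way to make 22 from 3 distinct digits under that restriction is {6,7,9}, which contains 6.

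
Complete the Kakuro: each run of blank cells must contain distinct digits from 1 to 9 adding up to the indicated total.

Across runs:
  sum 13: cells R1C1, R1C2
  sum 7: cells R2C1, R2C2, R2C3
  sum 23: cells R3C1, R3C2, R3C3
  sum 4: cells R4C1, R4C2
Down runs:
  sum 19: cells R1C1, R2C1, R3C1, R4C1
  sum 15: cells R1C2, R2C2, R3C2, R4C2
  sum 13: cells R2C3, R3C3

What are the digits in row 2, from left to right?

1 2 4

7 in 3 cells must be {1,2,4}; 23 in 3 cells must be {6,8,9}; 4 in 2 cells must be {1,3}.
Only 4 fits R2C3 under both its across sum 7 and down sum 13.
R3C3 = 13 − 4 = 9 completes the 13 down.
Nothing is forced directly, so branch on R4C1, whose candidates are 1 or 3. If R4C1 = 1: that forces R2C1 = 2, R2C2 = 1, after which R3C1 would have to be in {6,8} for the 23 across but in {7,9} for the 19 down — contradiction. So R4C1 = 3.
R4C2 = 4 − 3 = 1 completes the 4 across.
R2C2 = 2: the only remaining digit allowed by both the 7 across and the 15 down.
Given what's placed, R3C2 must be 8 to fit the 23 across and 15 down.
R1C2 = 15 − 11 = 4 completes the 15 down.
R2C1 = 7 − 6 = 1 completes the 7 across.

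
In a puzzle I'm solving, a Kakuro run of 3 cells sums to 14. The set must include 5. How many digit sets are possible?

3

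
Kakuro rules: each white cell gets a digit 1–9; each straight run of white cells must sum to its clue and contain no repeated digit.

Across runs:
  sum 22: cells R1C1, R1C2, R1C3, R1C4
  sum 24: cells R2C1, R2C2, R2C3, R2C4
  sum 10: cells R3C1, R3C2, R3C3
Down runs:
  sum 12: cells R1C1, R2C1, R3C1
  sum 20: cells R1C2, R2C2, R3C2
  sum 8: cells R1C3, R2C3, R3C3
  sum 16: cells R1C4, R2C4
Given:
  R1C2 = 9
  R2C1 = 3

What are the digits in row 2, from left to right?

3 7 5 9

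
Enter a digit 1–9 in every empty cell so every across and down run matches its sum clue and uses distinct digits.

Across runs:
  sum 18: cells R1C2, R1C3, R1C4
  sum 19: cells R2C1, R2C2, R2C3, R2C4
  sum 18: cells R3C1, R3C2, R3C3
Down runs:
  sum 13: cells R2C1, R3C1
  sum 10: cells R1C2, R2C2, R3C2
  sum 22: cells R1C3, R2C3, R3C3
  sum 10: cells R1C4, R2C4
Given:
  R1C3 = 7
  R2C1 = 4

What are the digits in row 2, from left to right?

R3C1 = 13 − 4 = 9 completes the 13 down.
Given what's placed, R3C3 must be 6 to fit the 18 across and 22 down.
R2C3 = 22 − 13 = 9 completes the 22 down.
Given what's placed, R2C4 must be 1 to fit the 19 across and 10 down.
R3C2 = 18 − 15 = 3 completes the 18 across.
R1C4 = 10 − 1 = 9 completes the 10 down.
R2C2 = 19 − 14 = 5 completes the 19 across.
R1C2 = 18 − 16 = 2 completes the 18 across.

4 5 9 1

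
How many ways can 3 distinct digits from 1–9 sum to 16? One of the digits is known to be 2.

3 distinct digits from 1–9 sum between 6 and 24.
Keeping only sets containing 2.
Enumerating: {2,5,9}, {2,6,8}.

2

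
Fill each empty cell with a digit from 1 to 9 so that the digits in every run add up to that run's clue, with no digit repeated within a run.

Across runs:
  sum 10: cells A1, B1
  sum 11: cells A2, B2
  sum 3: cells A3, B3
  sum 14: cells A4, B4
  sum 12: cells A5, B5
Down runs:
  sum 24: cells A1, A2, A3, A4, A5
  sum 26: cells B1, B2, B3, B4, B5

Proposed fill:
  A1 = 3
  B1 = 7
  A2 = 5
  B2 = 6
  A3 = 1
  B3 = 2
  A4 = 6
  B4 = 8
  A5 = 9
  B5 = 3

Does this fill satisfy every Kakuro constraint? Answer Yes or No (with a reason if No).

Across: 3+7=10; 5+6=11; 1+2=3; 6+8=14; 9+3=12. Down: 3+5+1+6+9=24; 7+6+2+8+3=26. No digit repeats within any run.

Yes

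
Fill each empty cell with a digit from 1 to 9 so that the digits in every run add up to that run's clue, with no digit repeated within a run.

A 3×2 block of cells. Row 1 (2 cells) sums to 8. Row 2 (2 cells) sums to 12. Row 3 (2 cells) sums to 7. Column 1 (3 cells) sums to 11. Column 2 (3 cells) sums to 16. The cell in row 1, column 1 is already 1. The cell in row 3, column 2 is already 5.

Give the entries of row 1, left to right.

1 7

(1,2) = 8 − 1 = 7 completes the 8 across.
(2,2) = 16 − 12 = 4 completes the 16 down.
(3,1) = 7 − 5 = 2 completes the 7 across.
(2,1) = 12 − 4 = 8 completes the 12 across.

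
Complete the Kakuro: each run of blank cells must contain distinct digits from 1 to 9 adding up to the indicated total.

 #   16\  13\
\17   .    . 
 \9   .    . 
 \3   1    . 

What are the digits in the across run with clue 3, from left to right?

1 2

17 in 2 cells must be {8,9}; 3 in 2 cells must be {1,2}.
R3C2 = 3 − 1 = 2 completes the 3 across.
Given what's placed, R1C2 must be 8 to fit the 17 across and 13 down.
R2C2 = 13 − 10 = 3 completes the 13 down.
R1C1 = 17 − 8 = 9 completes the 17 across.
R2C1 = 9 − 3 = 6 completes the 9 across.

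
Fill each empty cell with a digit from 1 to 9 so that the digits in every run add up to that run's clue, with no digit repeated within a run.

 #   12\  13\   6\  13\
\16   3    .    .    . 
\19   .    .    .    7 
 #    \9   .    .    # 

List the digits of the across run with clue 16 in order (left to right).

6 in 3 cells must be {1,2,3}.
R1C4 = 13 − 7 = 6 completes the 13 down.
R2C1 = 12 − 3 = 9 completes the 12 down.
Given what's placed, R1C3 must be 2 to fit the 16 across and 6 down.
Given what's placed, R2C3 must be 1 to fit the 19 across and 6 down.
R3C3 = 6 − 3 = 3 completes the 6 down.
R1C2 = 16 − 11 = 5 completes the 16 across.

3 5 2 6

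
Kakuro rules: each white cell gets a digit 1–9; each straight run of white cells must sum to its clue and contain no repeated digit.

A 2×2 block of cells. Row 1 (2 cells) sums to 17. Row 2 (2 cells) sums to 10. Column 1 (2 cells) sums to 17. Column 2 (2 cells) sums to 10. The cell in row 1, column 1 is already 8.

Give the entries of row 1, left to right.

8, 9

17 in 2 cells must be {8,9}.
(1,2) = 17 − 8 = 9 completes the 17 across.
(2,1) = 17 − 8 = 9 completes the 17 down.
(2,2) = 10 − 9 = 1 completes the 10 across.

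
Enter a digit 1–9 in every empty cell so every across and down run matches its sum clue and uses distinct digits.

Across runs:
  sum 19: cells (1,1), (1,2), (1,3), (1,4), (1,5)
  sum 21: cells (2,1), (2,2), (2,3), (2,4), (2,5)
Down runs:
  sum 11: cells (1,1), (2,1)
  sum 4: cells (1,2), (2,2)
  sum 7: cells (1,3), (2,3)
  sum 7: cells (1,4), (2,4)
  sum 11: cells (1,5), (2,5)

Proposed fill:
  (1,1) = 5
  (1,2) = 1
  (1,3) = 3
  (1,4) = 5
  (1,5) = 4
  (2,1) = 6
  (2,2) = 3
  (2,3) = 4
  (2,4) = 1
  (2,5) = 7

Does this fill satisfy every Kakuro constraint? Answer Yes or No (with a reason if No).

No — the across run (1,1)–(1,5) sums to 18, not 19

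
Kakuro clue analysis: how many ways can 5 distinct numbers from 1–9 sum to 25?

5 distinct digits from 1–9 sum between 15 and 35.

12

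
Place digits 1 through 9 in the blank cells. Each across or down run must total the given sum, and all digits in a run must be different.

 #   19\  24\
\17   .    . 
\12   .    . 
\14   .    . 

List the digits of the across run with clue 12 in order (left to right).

5 7

17 in 2 cells must be {8,9}; 24 in 3 cells must be {7,8,9}.
Nothing is forced directly, so branch on R1C1, whose candidates are 8 or 9. If R1C1 = 9: that forces R1C2 = 8, R3C2 = 9, R2C2 = 7, after which R3C1 would have to be in {5} for the 14 across but in {2,3,4,6,7,8} for the 19 down — contradiction. So R1C1 = 8.
R1C2 = 17 − 8 = 9 completes the 17 across.
Given what's placed, R3C2 must be 8 to fit the 14 across and 24 down.
R2C2 = 24 − 17 = 7 completes the 24 down.
R3C1 = 14 − 8 = 6 completes the 14 across.
R2C1 = 12 − 7 = 5 completes the 12 across.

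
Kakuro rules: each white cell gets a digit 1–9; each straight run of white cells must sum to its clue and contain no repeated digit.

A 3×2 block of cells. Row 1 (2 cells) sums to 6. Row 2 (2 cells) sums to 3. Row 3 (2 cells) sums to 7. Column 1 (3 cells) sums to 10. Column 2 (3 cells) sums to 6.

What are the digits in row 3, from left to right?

3 in 2 cells must be {1,2}; 6 in 3 cells must be {1,2,3}.
Nothing is forced directly, so branch on (1,2), whose candidates are 1 or 2. If (1,2) = 2: that forces (1,1) = 4, (2,1) = 1, after which (2,2) would have to be in {2} for the 3 across but in {1,3} for the 6 down — contradiction. So (1,2) = 1.
(1,1) = 6 − 1 = 5 completes the 6 across.
Given what's placed, (2,2) must be 2 to fit the 3 across and 6 down.
(3,2) = 6 − 3 = 3 completes the 6 down.
(2,1) = 3 − 2 = 1 completes the 3 across.
(3,1) = 7 − 3 = 4 completes the 7 across.

4, 3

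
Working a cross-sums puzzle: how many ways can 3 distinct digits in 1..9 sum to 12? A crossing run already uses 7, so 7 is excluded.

3 distinct digits from 1–9 sum between 6 and 24.
Dropping sets that contain 7.
Enumerating: {1,2,9}, {1,3,8}, {1,5,6}, {2,4,6}, {3,4,5}.

5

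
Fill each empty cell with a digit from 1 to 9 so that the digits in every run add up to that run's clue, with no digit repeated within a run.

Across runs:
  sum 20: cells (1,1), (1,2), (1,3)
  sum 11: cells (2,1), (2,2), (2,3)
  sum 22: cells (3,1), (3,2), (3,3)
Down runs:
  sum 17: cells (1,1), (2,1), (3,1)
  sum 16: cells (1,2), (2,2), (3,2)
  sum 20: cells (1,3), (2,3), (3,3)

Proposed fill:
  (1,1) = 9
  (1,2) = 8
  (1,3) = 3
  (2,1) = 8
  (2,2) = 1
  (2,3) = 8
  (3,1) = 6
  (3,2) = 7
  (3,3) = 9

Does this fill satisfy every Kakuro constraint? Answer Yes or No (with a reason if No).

No — the across run (2,1)–(2,3) sums to 17, not 11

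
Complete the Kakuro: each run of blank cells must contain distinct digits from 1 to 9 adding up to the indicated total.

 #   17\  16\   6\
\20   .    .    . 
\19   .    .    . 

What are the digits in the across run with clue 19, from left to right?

8, 9, 2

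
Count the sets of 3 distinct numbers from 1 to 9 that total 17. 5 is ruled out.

3 distinct digits from 1–9 sum between 6 and 24.
Dropping sets that contain 5.
Enumerating: {1,7,9}, {2,6,9}, {2,7,8}, {3,6,8}, {4,6,7}.

5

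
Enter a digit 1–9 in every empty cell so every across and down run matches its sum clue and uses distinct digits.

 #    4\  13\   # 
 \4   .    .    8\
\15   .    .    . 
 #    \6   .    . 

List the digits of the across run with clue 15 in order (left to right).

4 in 2 cells must be {1,3}.
Nothing is forced directly, so branch on R3C3, whose candidates are 1 or 2 or 5. If R3C3 = 1: that forces R2C3 = 7, R3C2 = 5, R1C2 = 1, R2C1 = 3, after which R2C2 would have to be in {5} for the 15 across but in {7} for the 13 down — contradiction. If R3C3 = 5: that forces R2C3 = 3, R3C2 = 1, R1C2 = 3, after which R2C1 would have to be in {4,5,7,8} for the 15 across but in {1,3} for the 4 down — contradiction. So R3C3 = 2.
R2C3 = 8 − 2 = 6 completes the 8 down.
R3C2 = 6 − 2 = 4 completes the 6 across.
R2C1 = 1: the only remaining digit allowed by both the 15 across and the 4 down.
R2C2 = 15 − 7 = 8 completes the 15 across.
R1C1 = 4 − 1 = 3 completes the 4 down.
R1C2 = 4 − 3 = 1 completes the 4 across.

1 8 6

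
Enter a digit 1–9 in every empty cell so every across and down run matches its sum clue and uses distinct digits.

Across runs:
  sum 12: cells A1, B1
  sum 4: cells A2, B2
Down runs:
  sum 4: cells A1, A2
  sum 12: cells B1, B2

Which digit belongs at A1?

4 in 2 cells must be {1,3}.
The 12 across and the 4 down share only 3, so A1 = 3.
B1 = 12 − 3 = 9 completes the 12 across.
A2 = 4 − 3 = 1 completes the 4 down.
B2 = 4 − 1 = 3 completes the 4 across.

3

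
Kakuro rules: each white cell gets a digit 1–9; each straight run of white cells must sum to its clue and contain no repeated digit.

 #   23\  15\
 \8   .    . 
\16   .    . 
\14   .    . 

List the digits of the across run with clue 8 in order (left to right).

16 in 2 cells must be {7,9}; 23 in 3 cells must be {6,8,9}.
The 8 across and the 23 down share only 6, so R1C1 = 6.
R1C2 = 8 − 6 = 2 completes the 8 across.
Given what's placed, R2C1 must be 9 to fit the 16 across and 23 down.
R2C2 = 16 − 9 = 7 completes the 16 across.
R3C1 = 23 − 15 = 8 completes the 23 down.
R3C2 = 14 − 8 = 6 completes the 14 across.

6 2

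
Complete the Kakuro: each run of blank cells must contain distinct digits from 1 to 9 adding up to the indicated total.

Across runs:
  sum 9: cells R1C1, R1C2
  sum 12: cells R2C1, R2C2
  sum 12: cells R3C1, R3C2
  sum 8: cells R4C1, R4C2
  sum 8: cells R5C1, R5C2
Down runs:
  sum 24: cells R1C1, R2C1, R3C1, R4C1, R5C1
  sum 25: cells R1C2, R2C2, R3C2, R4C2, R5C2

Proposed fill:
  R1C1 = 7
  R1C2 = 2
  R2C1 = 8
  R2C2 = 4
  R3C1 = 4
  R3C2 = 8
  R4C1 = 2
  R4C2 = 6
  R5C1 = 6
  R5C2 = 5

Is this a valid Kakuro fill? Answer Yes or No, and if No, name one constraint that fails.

No — the across run R5C1–R5C2 sums to 11, not 8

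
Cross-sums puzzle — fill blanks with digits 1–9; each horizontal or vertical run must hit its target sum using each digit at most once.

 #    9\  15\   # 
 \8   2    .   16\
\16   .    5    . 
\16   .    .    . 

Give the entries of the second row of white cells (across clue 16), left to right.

16 in 2 cells must be {7,9}.
R1C2 = 8 − 2 = 6 completes the 8 across.
R3C2 = 15 − 11 = 4 completes the 15 down.
R3C1 = 3: the only remaining digit allowed by both the 16 across and the 9 down.
R3C3 = 16 − 7 = 9 completes the 16 across.
R2C1 = 9 − 5 = 4 completes the 9 down.
R2C3 = 16 − 9 = 7 completes the 16 across.

4 5 7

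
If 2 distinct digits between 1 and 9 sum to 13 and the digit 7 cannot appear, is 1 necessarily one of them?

No

Counterexample: {4,9} sums to 13 under that restriction without using 1.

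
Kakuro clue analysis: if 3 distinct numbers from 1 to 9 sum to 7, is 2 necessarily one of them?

Yes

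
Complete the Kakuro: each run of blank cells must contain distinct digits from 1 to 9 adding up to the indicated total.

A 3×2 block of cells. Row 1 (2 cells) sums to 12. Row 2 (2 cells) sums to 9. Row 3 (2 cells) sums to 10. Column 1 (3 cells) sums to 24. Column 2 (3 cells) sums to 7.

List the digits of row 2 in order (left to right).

7 2

24 in 3 cells must be {7,8,9}; 7 in 3 cells must be {1,2,4}.
The 12 across and the 7 down share only 4, so (1,2) = 4.
(1,1) = 12 − 4 = 8 completes the 12 across.
Given what's placed, (2,1) must be 7 to fit the 9 across and 24 down.
(2,2) = 9 − 7 = 2 completes the 9 across.
(3,1) = 24 − 15 = 9 completes the 24 down.
(3,2) = 10 − 9 = 1 completes the 10 across.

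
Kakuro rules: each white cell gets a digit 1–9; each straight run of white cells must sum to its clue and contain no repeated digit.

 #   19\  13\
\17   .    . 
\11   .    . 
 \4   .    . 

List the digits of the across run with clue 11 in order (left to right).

17 in 2 cells must be {8,9}; 4 in 2 cells must be {1,3}.
The 4 across and the 19 down share only 3, so R3C1 = 3.
R3C2 = 4 − 3 = 1 completes the 4 across.
Given what's placed, R1C1 must be 9 to fit the 17 across and 19 down.
R1C2 = 17 − 9 = 8 completes the 17 across.
R2C1 = 19 − 12 = 7 completes the 19 down.
R2C2 = 11 − 7 = 4 completes the 11 across.

7 4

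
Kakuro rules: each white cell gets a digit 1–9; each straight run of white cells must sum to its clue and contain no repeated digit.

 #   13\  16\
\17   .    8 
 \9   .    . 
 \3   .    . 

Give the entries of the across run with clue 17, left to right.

9 8

17 in 2 cells must be {8,9}; 3 in 2 cells must be {1,2}.
R1C1 = 17 − 8 = 9 completes the 17 across.
R3C1 = 1: the only remaining digit allowed by both the 3 across and the 13 down.
R3C2 = 3 − 1 = 2 completes the 3 across.
R2C1 = 13 − 10 = 3 completes the 13 down.
R2C2 = 9 − 3 = 6 completes the 9 across.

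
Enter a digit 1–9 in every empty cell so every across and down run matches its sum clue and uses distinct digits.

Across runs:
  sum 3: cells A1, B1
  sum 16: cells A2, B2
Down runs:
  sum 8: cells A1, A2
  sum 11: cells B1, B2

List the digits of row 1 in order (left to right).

3 in 2 cells must be {1,2}; 16 in 2 cells must be {7,9}.
The 3 across and the 11 down share only 2, so B1 = 2.
The 16 across and the 8 down share only 7, so A2 = 7.
B2 = 16 − 7 = 9 completes the 16 across.
A1 = 3 − 2 = 1 completes the 3 across.

1 2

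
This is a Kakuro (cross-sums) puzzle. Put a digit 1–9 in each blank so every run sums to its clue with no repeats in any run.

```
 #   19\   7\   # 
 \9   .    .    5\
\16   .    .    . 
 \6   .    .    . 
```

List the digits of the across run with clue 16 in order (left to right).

9, 4, 3

6 in 3 cells must be {1,2,3}; 7 in 3 cells must be {1,2,4}.
Nothing is forced directly, so branch on R3C1, whose candidates are 2 or 3. If R3C1 = 2: that forces R1C1 = 8, R1C2 = 1, R2C1 = 9, after which R3C2 would have to be in {1,3} for the 6 across but in {2,4} for the 7 down — contradiction. So R3C1 = 3.
Given what's placed, R1C1 must be 7 to fit the 9 across and 19 down.
R1C2 = 9 − 7 = 2 completes the 9 across.
R2C1 = 19 − 10 = 9 completes the 19 down.
R3C2 = 1: the only remaining digit allowed by both the 6 across and the 7 down.
R3C3 = 6 − 4 = 2 completes the 6 across.
R2C2 = 7 − 3 = 4 completes the 7 down.
R2C3 = 16 − 13 = 3 completes the 16 across.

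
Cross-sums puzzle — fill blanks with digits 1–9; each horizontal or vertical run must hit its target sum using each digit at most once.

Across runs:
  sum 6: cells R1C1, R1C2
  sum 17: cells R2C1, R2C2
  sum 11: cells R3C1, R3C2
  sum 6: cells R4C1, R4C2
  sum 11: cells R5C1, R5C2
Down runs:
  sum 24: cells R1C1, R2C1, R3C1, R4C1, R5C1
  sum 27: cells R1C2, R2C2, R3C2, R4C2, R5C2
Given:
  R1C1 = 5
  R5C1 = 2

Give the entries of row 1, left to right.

5, 1

17 in 2 cells must be {8,9}.
R1C2 = 6 − 5 = 1 completes the 6 across.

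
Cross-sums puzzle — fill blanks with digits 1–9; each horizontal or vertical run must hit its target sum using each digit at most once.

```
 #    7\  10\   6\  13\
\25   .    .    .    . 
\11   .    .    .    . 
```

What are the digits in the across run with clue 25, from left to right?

6 7 4 8

11 in 4 cells must be {1,2,3,5}.
Only 5 fits R2C4 under both its across sum 11 and down sum 13.
R1C4 = 13 − 5 = 8 completes the 13 down.
Nothing is forced directly, so branch on R2C3, whose candidates are 1 or 2. If R2C3 = 1: that forces R1C3 = 5, R1C1 = 3, R1C2 = 9, after which R2C1 would have to be in {2,3} for the 11 across but in {4} for the 7 down — contradiction. So R2C3 = 2.
R1C3 = 6 − 2 = 4 completes the 6 down.
R1C1 = 6: the only remaining digit allowed by both the 25 across and the 7 down.
R1C2 = 25 − 18 = 7 completes the 25 across.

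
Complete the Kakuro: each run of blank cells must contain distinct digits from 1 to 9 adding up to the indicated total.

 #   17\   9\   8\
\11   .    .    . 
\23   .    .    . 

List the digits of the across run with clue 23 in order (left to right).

23 in 3 cells must be {6,8,9}; 17 in 2 cells must be {8,9}.
The 11 across and the 17 down share only 8, so R1C1 = 8.
R2C1 = 17 − 8 = 9 completes the 17 down.
Given what's placed, R2C3 must be 6 to fit the 23 across and 8 down.
R1C3 = 8 − 6 = 2 completes the 8 down.
R2C2 = 23 − 15 = 8 completes the 23 across.
R1C2 = 11 − 10 = 1 completes the 11 across.

9, 8, 6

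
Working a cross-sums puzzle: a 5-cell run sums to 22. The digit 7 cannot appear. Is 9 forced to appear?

Counterexample: {1,2,5,6,8} sums to 22 under that restriction without using 9.

No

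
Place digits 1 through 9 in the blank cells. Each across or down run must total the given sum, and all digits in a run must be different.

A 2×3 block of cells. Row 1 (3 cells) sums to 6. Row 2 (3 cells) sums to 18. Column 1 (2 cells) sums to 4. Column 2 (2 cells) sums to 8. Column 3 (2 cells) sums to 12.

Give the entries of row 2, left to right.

6 in 3 cells must be {1,2,3}; 4 in 2 cells must be {1,3}.
The 6 across and the 12 down share only 3, so (1,3) = 3.
(2,3) = 12 − 3 = 9 completes the 12 down.
Given what's placed, (1,1) must be 1 to fit the 6 across and 4 down.
(1,2) = 6 − 4 = 2 completes the 6 across.
(2,1) = 4 − 1 = 3 completes the 4 down.
(2,2) = 18 − 12 = 6 completes the 18 across.

3 6 9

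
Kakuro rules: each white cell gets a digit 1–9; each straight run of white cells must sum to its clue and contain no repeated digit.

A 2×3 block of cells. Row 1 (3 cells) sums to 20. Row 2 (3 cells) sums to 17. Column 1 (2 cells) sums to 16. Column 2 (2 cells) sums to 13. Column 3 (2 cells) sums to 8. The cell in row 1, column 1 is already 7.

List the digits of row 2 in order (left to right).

9 5 3

16 in 2 cells must be {7,9}.
Given what's placed, (1,3) must be 5 to fit the 20 across and 8 down.
(2,1) = 16 − 7 = 9 completes the 16 down.
(2,3) = 8 − 5 = 3 completes the 8 down.
(1,2) = 20 − 12 = 8 completes the 20 across.
(2,2) = 17 − 12 = 5 completes the 17 across.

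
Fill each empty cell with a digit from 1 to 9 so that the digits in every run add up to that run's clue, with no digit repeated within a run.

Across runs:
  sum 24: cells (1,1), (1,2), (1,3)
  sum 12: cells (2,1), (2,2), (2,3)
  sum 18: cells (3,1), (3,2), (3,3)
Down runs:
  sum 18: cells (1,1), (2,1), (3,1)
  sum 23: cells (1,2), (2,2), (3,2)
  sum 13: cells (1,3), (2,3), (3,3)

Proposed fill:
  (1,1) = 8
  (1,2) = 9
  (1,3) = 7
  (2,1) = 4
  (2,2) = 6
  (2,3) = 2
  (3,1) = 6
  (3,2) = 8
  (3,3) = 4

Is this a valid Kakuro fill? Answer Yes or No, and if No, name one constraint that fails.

Across: 8+9+7=24; 4+6+2=12; 6+8+4=18. Down: 8+4+6=18; 9+6+8=23; 7+2+4=13. No digit repeats within any run.

Yes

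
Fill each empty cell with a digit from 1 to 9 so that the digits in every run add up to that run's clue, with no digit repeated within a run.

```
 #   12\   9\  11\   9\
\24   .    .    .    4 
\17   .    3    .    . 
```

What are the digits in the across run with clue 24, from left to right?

5 6 9 4

R1C2 = 9 − 3 = 6 completes the 9 down.
R2C4 = 9 − 4 = 5 completes the 9 down.
Nothing is forced directly, so branch on R2C1, whose candidates are 7 or 8. If R2C1 = 8: then R1C1 would have to be in {5,9} for the 24 across but in {4} for the 12 down — contradiction. So R2C1 = 7.
R1C1 = 12 − 7 = 5 completes the 12 down.
R1C3 = 24 − 15 = 9 completes the 24 across.
R2C3 = 17 − 15 = 2 completes the 17 across.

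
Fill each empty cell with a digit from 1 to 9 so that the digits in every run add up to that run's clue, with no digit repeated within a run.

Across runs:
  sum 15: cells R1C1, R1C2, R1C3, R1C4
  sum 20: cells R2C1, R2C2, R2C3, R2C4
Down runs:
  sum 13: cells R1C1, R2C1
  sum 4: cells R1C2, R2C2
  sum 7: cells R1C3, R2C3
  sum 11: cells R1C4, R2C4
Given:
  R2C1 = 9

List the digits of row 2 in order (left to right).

9 1 6 4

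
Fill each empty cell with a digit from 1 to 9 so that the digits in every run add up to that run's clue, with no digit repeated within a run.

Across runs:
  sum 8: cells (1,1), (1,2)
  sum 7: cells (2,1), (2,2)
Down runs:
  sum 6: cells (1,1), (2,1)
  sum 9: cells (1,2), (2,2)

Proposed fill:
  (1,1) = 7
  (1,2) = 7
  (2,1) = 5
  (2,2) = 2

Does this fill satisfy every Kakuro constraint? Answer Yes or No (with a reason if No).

No — the down run (1,1)–(2,1) sums to 12, not 6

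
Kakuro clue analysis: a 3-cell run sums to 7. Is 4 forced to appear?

The only way to make 7 from 3 distinct digits is {1,2,4}, which contains 4.

Yes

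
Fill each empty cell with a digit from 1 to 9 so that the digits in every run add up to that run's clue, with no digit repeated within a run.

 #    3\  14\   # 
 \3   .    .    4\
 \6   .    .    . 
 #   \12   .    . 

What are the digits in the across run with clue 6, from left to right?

2, 3, 1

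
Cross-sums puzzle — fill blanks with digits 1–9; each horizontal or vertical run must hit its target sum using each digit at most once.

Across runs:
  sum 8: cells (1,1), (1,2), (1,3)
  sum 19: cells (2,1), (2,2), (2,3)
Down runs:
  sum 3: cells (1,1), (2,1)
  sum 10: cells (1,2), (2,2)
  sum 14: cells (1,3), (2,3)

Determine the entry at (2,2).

8

3 in 2 cells must be {1,2}.
The 8 across and the 14 down share only 5, so (1,3) = 5.
The 19 across and the 3 down share only 2, so (2,1) = 2.
(2,3) = 14 − 5 = 9 completes the 14 down.
(1,1) = 3 − 2 = 1 completes the 3 down.
(1,2) = 8 − 6 = 2 completes the 8 across.
(2,2) = 19 − 11 = 8 completes the 19 across.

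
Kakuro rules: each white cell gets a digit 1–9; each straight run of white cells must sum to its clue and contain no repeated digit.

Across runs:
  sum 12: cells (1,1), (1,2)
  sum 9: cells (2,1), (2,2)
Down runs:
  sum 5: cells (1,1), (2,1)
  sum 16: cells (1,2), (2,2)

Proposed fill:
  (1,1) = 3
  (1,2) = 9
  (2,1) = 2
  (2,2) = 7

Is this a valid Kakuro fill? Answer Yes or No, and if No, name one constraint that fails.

Across: 3+9=12; 2+7=9. Down: 3+2=5; 9+7=16. No digit repeats within any run.

Yes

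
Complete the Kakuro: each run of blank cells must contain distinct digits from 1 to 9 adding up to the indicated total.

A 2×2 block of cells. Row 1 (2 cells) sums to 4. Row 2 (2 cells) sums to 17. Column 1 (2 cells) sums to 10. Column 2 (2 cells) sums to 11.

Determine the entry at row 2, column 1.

9

4 in 2 cells must be {1,3}; 17 in 2 cells must be {8,9}.
The 4 across and the 11 down share only 3, so (1,2) = 3.
(2,2) = 11 − 3 = 8 completes the 11 down.
(1,1) = 4 − 3 = 1 completes the 4 across.
(2,1) = 17 − 8 = 9 completes the 17 across.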